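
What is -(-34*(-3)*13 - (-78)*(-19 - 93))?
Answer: 7410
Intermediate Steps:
-(-34*(-3)*13 - (-78)*(-19 - 93)) = -(102*13 - (-78)*(-112)) = -(1326 - 1*8736) = -(1326 - 8736) = -1*(-7410) = 7410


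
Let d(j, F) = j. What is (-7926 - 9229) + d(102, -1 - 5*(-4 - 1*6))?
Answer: -17053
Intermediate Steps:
(-7926 - 9229) + d(102, -1 - 5*(-4 - 1*6)) = (-7926 - 9229) + 102 = -17155 + 102 = -17053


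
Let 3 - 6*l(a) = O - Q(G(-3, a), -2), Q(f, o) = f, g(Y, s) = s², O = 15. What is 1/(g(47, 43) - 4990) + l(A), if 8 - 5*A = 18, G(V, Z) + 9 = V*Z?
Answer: -15707/6282 ≈ -2.5003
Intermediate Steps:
G(V, Z) = -9 + V*Z
A = -2 (A = 8/5 - ⅕*18 = 8/5 - 18/5 = -2)
l(a) = -7/2 - a/2 (l(a) = ½ - (15 - (-9 - 3*a))/6 = ½ - (15 + (9 + 3*a))/6 = ½ - (24 + 3*a)/6 = ½ + (-4 - a/2) = -7/2 - a/2)
1/(g(47, 43) - 4990) + l(A) = 1/(43² - 4990) + (-7/2 - ½*(-2)) = 1/(1849 - 4990) + (-7/2 + 1) = 1/(-3141) - 5/2 = -1/3141 - 5/2 = -15707/6282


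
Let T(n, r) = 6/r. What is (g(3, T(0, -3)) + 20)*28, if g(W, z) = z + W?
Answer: 588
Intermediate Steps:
g(W, z) = W + z
(g(3, T(0, -3)) + 20)*28 = ((3 + 6/(-3)) + 20)*28 = ((3 + 6*(-⅓)) + 20)*28 = ((3 - 2) + 20)*28 = (1 + 20)*28 = 21*28 = 588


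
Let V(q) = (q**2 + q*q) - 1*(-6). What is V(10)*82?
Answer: 16892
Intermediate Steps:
V(q) = 6 + 2*q**2 (V(q) = (q**2 + q**2) + 6 = 2*q**2 + 6 = 6 + 2*q**2)
V(10)*82 = (6 + 2*10**2)*82 = (6 + 2*100)*82 = (6 + 200)*82 = 206*82 = 16892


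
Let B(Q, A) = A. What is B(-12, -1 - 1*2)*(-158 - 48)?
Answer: 618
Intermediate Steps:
B(-12, -1 - 1*2)*(-158 - 48) = (-1 - 1*2)*(-158 - 48) = (-1 - 2)*(-206) = -3*(-206) = 618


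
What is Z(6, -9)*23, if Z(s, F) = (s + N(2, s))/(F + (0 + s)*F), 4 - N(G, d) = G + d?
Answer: -46/63 ≈ -0.73016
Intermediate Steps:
N(G, d) = 4 - G - d (N(G, d) = 4 - (G + d) = 4 + (-G - d) = 4 - G - d)
Z(s, F) = 2/(F + F*s) (Z(s, F) = (s + (4 - 1*2 - s))/(F + (0 + s)*F) = (s + (4 - 2 - s))/(F + s*F) = (s + (2 - s))/(F + F*s) = 2/(F + F*s))
Z(6, -9)*23 = (2/(-9*(1 + 6)))*23 = (2*(-⅑)/7)*23 = (2*(-⅑)*(⅐))*23 = -2/63*23 = -46/63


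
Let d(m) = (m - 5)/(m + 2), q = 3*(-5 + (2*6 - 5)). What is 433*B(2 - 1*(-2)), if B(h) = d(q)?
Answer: 433/8 ≈ 54.125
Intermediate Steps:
q = 6 (q = 3*(-5 + (12 - 5)) = 3*(-5 + 7) = 3*2 = 6)
d(m) = (-5 + m)/(2 + m)
B(h) = ⅛ (B(h) = (-5 + 6)/(2 + 6) = 1/8 = (⅛)*1 = ⅛)
433*B(2 - 1*(-2)) = 433*(⅛) = 433/8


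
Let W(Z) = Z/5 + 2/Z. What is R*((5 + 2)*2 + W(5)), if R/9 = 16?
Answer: 11088/5 ≈ 2217.6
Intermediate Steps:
R = 144 (R = 9*16 = 144)
W(Z) = 2/Z + Z/5 (W(Z) = Z*(⅕) + 2/Z = Z/5 + 2/Z = 2/Z + Z/5)
R*((5 + 2)*2 + W(5)) = 144*((5 + 2)*2 + (2/5 + (⅕)*5)) = 144*(7*2 + (2*(⅕) + 1)) = 144*(14 + (⅖ + 1)) = 144*(14 + 7/5) = 144*(77/5) = 11088/5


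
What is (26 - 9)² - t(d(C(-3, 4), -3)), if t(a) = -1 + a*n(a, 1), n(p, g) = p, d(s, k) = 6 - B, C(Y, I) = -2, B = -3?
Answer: 209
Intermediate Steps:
d(s, k) = 9 (d(s, k) = 6 - 1*(-3) = 6 + 3 = 9)
t(a) = -1 + a² (t(a) = -1 + a*a = -1 + a²)
(26 - 9)² - t(d(C(-3, 4), -3)) = (26 - 9)² - (-1 + 9²) = 17² - (-1 + 81) = 289 - 1*80 = 289 - 80 = 209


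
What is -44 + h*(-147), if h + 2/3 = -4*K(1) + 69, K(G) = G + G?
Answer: -8913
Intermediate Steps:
K(G) = 2*G
h = 181/3 (h = -⅔ + (-8 + 69) = -⅔ + 61 = 181/3 ≈ 60.333)
-44 + h*(-147) = -44 + (181/3)*(-147) = -44 - 8869 = -8913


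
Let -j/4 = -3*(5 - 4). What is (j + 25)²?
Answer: 1369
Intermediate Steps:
j = 12 (j = -(-12)*(5 - 4) = -(-12) = -4*(-3) = 12)
(j + 25)² = (12 + 25)² = 37² = 1369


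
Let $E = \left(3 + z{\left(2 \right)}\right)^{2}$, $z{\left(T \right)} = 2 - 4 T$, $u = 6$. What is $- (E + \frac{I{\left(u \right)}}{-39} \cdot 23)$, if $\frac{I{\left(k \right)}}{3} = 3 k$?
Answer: $\frac{297}{13} \approx 22.846$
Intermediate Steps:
$I{\left(k \right)} = 9 k$ ($I{\left(k \right)} = 3 \cdot 3 k = 9 k$)
$E = 9$ ($E = \left(3 + \left(2 - 8\right)\right)^{2} = \left(3 - 6\right)^{2} = \left(-3\right)^{2} = 9$)
$- (E + \frac{I{\left(u \right)}}{-39} \cdot 23) = - (9 + \frac{9 \cdot 6}{-39} \cdot 23) = - (9 + 54 \left(- \frac{1}{39}\right) 23) = - (9 - \frac{414}{13}) = \left(-1\right) \left(- \frac{297}{13}\right) = \frac{297}{13}$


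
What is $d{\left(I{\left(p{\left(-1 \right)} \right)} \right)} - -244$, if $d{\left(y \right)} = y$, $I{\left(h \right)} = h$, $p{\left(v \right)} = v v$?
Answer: $245$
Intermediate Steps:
$p{\left(v \right)} = v^{2}$
$d{\left(I{\left(p{\left(-1 \right)} \right)} \right)} - -244 = \left(-1\right)^{2} - -244 = 1 + 244 = 245$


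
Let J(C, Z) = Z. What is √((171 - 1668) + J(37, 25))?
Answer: 8*I*√23 ≈ 38.367*I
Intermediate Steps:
√((171 - 1668) + J(37, 25)) = √((171 - 1668) + 25) = √(-1497 + 25) = √(-1472) = 8*I*√23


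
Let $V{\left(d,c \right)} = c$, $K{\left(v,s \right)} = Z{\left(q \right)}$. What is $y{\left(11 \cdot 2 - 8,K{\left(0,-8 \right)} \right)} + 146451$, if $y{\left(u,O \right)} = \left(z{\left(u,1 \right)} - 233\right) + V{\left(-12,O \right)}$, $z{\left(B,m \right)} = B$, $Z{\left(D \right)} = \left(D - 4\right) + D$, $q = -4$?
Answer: $146220$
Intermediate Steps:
$Z{\left(D \right)} = -4 + 2 D$ ($Z{\left(D \right)} = \left(-4 + D\right) + D = -4 + 2 D$)
$K{\left(v,s \right)} = -12$ ($K{\left(v,s \right)} = -4 + 2 \left(-4\right) = -4 - 8 = -12$)
$y{\left(u,O \right)} = -233 + O + u$ ($y{\left(u,O \right)} = \left(u - 233\right) + O = \left(-233 + u\right) + O = -233 + O + u$)
$y{\left(11 \cdot 2 - 8,K{\left(0,-8 \right)} \right)} + 146451 = \left(-233 - 12 + \left(11 \cdot 2 - 8\right)\right) + 146451 = \left(-233 - 12 + \left(22 - 8\right)\right) + 146451 = \left(-233 - 12 + 14\right) + 146451 = -231 + 146451 = 146220$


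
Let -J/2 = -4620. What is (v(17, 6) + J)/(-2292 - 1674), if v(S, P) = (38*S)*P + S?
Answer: -13133/3966 ≈ -3.3114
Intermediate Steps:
J = 9240 (J = -2*(-4620) = 9240)
v(S, P) = S + 38*P*S (v(S, P) = 38*P*S + S = S + 38*P*S)
(v(17, 6) + J)/(-2292 - 1674) = (17*(1 + 38*6) + 9240)/(-2292 - 1674) = (17*(1 + 228) + 9240)/(-3966) = (17*229 + 9240)*(-1/3966) = (3893 + 9240)*(-1/3966) = 13133*(-1/3966) = -13133/3966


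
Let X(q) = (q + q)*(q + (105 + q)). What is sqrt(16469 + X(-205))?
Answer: sqrt(141519) ≈ 376.19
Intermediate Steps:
X(q) = 2*q*(105 + 2*q) (X(q) = (2*q)*(105 + 2*q) = 2*q*(105 + 2*q))
sqrt(16469 + X(-205)) = sqrt(16469 + 2*(-205)*(105 + 2*(-205))) = sqrt(16469 + 2*(-205)*(105 - 410)) = sqrt(16469 + 2*(-205)*(-305)) = sqrt(16469 + 125050) = sqrt(141519)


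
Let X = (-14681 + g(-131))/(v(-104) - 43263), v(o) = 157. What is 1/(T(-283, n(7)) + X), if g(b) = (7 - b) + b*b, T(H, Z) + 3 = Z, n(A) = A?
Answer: 3079/12129 ≈ 0.25385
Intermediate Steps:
T(H, Z) = -3 + Z
g(b) = 7 + b² - b (g(b) = (7 - b) + b² = 7 + b² - b)
X = -187/3079 (X = (-14681 + (7 + (-131)² - 1*(-131)))/(157 - 43263) = (-14681 + (7 + 17161 + 131))/(-43106) = (-14681 + 17299)*(-1/43106) = 2618*(-1/43106) = -187/3079 ≈ -0.060734)
1/(T(-283, n(7)) + X) = 1/((-3 + 7) - 187/3079) = 1/(4 - 187/3079) = 1/(12129/3079) = 3079/12129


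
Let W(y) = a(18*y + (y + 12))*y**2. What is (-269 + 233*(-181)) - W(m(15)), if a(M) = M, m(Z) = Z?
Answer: -109267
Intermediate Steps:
W(y) = y**2*(12 + 19*y) (W(y) = (18*y + (y + 12))*y**2 = (18*y + (12 + y))*y**2 = (12 + 19*y)*y**2 = y**2*(12 + 19*y))
(-269 + 233*(-181)) - W(m(15)) = (-269 + 233*(-181)) - 15**2*(12 + 19*15) = (-269 - 42173) - 225*(12 + 285) = -42442 - 225*297 = -42442 - 1*66825 = -42442 - 66825 = -109267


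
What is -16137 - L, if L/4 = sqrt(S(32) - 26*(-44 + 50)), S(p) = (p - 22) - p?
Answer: -16137 - 4*I*sqrt(178) ≈ -16137.0 - 53.367*I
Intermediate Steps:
S(p) = -22 (S(p) = (-22 + p) - p = -22)
L = 4*I*sqrt(178) (L = 4*sqrt(-22 - 26*(-44 + 50)) = 4*sqrt(-22 - 26*6) = 4*sqrt(-22 - 156) = 4*sqrt(-178) = 4*(I*sqrt(178)) = 4*I*sqrt(178) ≈ 53.367*I)
-16137 - L = -16137 - 4*I*sqrt(178)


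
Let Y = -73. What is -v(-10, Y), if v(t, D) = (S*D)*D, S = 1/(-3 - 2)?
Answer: 5329/5 ≈ 1065.8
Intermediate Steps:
S = -⅕ (S = 1/(-5) = -⅕ ≈ -0.20000)
v(t, D) = -D²/5 (v(t, D) = (-D/5)*D = -D²/5)
-v(-10, Y) = -(-1)*(-73)²/5 = -(-1)*5329/5 = -1*(-5329/5) = 5329/5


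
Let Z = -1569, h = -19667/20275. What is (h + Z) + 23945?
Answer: 453653733/20275 ≈ 22375.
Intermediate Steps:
h = -19667/20275 (h = -19667*1/20275 = -19667/20275 ≈ -0.97001)
(h + Z) + 23945 = (-19667/20275 - 1569) + 23945 = -31831142/20275 + 23945 = 453653733/20275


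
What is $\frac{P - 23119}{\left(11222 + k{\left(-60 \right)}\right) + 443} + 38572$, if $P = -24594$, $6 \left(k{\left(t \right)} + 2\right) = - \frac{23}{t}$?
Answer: $\frac{161935195436}{4198703} \approx 38568.0$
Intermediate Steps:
$k{\left(t \right)} = -2 - \frac{23}{6 t}$ ($k{\left(t \right)} = -2 + \frac{\left(-23\right) \frac{1}{t}}{6} = -2 - \frac{23}{6 t}$)
$\frac{P - 23119}{\left(11222 + k{\left(-60 \right)}\right) + 443} + 38572 = \frac{-24594 - 23119}{\left(11222 - \left(2 + \frac{23}{6 \left(-60\right)}\right)\right) + 443} + 38572 = - \frac{47713}{\left(11222 - \frac{697}{360}\right) + 443} + 38572 = - \frac{47713}{\frac{4039223}{360} + 443} + 38572 = - \frac{47713}{\frac{4198703}{360}} + 38572 = \left(-47713\right) \frac{360}{4198703} + 38572 = - \frac{17176680}{4198703} + 38572 = \frac{161935195436}{4198703}$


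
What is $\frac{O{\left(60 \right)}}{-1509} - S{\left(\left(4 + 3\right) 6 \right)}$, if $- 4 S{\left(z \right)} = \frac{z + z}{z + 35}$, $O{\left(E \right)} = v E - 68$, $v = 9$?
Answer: $- \frac{665}{16599} \approx -0.040063$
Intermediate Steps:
$O{\left(E \right)} = -68 + 9 E$ ($O{\left(E \right)} = 9 E - 68 = -68 + 9 E$)
$S{\left(z \right)} = - \frac{z}{2 \left(35 + z\right)}$ ($S{\left(z \right)} = - \frac{\left(z + z\right) \frac{1}{z + 35}}{4} = - \frac{2 z \frac{1}{35 + z}}{4} = - \frac{z}{2 \left(35 + z\right)}$)
$\frac{O{\left(60 \right)}}{-1509} - S{\left(\left(4 + 3\right) 6 \right)} = \frac{-68 + 9 \cdot 60}{-1509} - - \frac{\left(4 + 3\right) 6}{70 + 2 \left(4 + 3\right) 6} = \left(-68 + 540\right) \left(- \frac{1}{1509}\right) - - \frac{7 \cdot 6}{70 + 2 \cdot 7 \cdot 6} = 472 \left(- \frac{1}{1509}\right) - \left(-1\right) 42 \frac{1}{70 + 2 \cdot 42} = - \frac{472}{1509} - \left(-1\right) 42 \frac{1}{70 + 84} = - \frac{472}{1509} - \left(-1\right) 42 \cdot \frac{1}{154} = - \frac{472}{1509} - - \frac{3}{11} = - \frac{472}{1509} + \frac{3}{11} = - \frac{665}{16599}$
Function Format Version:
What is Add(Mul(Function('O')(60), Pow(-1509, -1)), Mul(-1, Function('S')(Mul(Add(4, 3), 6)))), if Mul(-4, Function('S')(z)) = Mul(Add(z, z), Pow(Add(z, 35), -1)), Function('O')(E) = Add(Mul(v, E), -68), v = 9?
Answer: Rational(-665, 16599) ≈ -0.040063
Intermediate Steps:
Function('O')(E) = Add(-68, Mul(9, E)) (Function('O')(E) = Add(Mul(9, E), -68) = Add(-68, Mul(9, E)))
Function('S')(z) = Mul(Rational(-1, 2), z, Pow(Add(35, z), -1)) (Function('S')(z) = Mul(Rational(-1, 4), Mul(Add(z, z), Pow(Add(z, 35), -1))) = Mul(Rational(-1, 4), Mul(Mul(2, z), Pow(Add(35, z), -1))) = Mul(Rational(-1, 4), Mul(2, z, Pow(Add(35, z), -1))) = Mul(Rational(-1, 2), z, Pow(Add(35, z), -1)))
Add(Mul(Function('O')(60), Pow(-1509, -1)), Mul(-1, Function('S')(Mul(Add(4, 3), 6)))) = Add(Mul(Add(-68, Mul(9, 60)), Pow(-1509, -1)), Mul(-1, Mul(-1, Mul(Add(4, 3), 6), Pow(Add(70, Mul(2, Mul(Add(4, 3), 6))), -1)))) = Add(Mul(Add(-68, 540), Rational(-1, 1509)), Mul(-1, Mul(-1, Mul(7, 6), Pow(Add(70, Mul(2, Mul(7, 6))), -1)))) = Add(Mul(472, Rational(-1, 1509)), Mul(-1, Mul(-1, 42, Pow(Add(70, Mul(2, 42)), -1)))) = Add(Rational(-472, 1509), Mul(-1, Mul(-1, 42, Pow(Add(70, 84), -1)))) = Add(Rational(-472, 1509), Mul(-1, Mul(-1, 42, Pow(154, -1)))) = Add(Rational(-472, 1509), Mul(-1, Mul(-1, 42, Rational(1, 154)))) = Add(Rational(-472, 1509), Mul(-1, Rational(-3, 11))) = Add(Rational(-472, 1509), Rational(3, 11)) = Rational(-665, 16599)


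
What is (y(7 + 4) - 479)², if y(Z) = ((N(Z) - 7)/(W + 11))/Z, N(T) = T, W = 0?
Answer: 3358782025/14641 ≈ 2.2941e+5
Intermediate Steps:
y(Z) = (-7/11 + Z/11)/Z (y(Z) = ((Z - 7)/(0 + 11))/Z = ((-7 + Z)/11)/Z = ((-7 + Z)*(1/11))/Z = (-7/11 + Z/11)/Z)
(y(7 + 4) - 479)² = ((-7 + (7 + 4))/(11*(7 + 4)) - 479)² = ((1/11)*(-7 + 11)/11 - 479)² = ((1/11)*(1/11)*4 - 479)² = (4/121 - 479)² = (-57955/121)² = 3358782025/14641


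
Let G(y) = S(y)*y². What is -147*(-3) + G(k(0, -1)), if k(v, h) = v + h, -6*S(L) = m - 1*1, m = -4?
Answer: 2651/6 ≈ 441.83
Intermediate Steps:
S(L) = ⅚ (S(L) = -(-4 - 1*1)/6 = -(-4 - 1)/6 = -⅙*(-5) = ⅚)
k(v, h) = h + v
G(y) = 5*y²/6
-147*(-3) + G(k(0, -1)) = -147*(-3) + 5*(-1 + 0)²/6 = 441 + (⅚)*(-1)² = 441 + (⅚)*1 = 441 + ⅚ = 2651/6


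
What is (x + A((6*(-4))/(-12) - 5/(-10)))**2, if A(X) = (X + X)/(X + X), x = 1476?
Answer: 2181529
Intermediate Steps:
A(X) = 1 (A(X) = (2*X)/((2*X)) = (2*X)*(1/(2*X)) = 1)
(x + A((6*(-4))/(-12) - 5/(-10)))**2 = (1476 + 1)**2 = 1477**2 = 2181529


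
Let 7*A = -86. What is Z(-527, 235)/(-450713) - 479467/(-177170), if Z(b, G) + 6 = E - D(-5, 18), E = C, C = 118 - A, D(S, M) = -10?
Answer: 216078218571/79852822210 ≈ 2.7060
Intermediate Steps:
A = -86/7 (A = (1/7)*(-86) = -86/7 ≈ -12.286)
C = 912/7 (C = 118 - 1*(-86/7) = 118 + 86/7 = 912/7 ≈ 130.29)
E = 912/7 ≈ 130.29
Z(b, G) = 940/7 (Z(b, G) = -6 + (912/7 - 1*(-10)) = -6 + (912/7 + 10) = -6 + 982/7 = 940/7)
Z(-527, 235)/(-450713) - 479467/(-177170) = (940/7)/(-450713) - 479467/(-177170) = (940/7)*(-1/450713) - 479467*(-1/177170) = -940/3154991 + 479467/177170 = 216078218571/79852822210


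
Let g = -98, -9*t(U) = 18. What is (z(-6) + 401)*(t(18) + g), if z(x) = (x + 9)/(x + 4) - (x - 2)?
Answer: -40750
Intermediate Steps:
t(U) = -2 (t(U) = -⅑*18 = -2)
z(x) = 2 - x + (9 + x)/(4 + x) (z(x) = (9 + x)/(4 + x) - (-2 + x) = (9 + x)/(4 + x) + (2 - x) = 2 - x + (9 + x)/(4 + x))
(z(-6) + 401)*(t(18) + g) = ((17 - 1*(-6) - 1*(-6)²)/(4 - 6) + 401)*(-2 - 98) = ((17 + 6 - 1*36)/(-2) + 401)*(-100) = (-(17 + 6 - 36)/2 + 401)*(-100) = (-½*(-13) + 401)*(-100) = (13/2 + 401)*(-100) = (815/2)*(-100) = -40750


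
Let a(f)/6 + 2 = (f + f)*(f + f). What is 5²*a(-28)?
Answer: 470100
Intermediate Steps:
a(f) = -12 + 24*f² (a(f) = -12 + 6*((f + f)*(f + f)) = -12 + 6*((2*f)*(2*f)) = -12 + 6*(4*f²) = -12 + 24*f²)
5²*a(-28) = 5²*(-12 + 24*(-28)²) = 25*(-12 + 24*784) = 25*(-12 + 18816) = 25*18804 = 470100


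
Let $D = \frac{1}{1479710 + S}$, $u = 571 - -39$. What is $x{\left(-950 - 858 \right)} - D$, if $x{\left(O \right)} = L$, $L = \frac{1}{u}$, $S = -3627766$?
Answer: $\frac{1074333}{655157080} \approx 0.0016398$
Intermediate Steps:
$u = 610$ ($u = 571 + 39 = 610$)
$L = \frac{1}{610} \approx 0.0016393$
$x{\left(O \right)} = \frac{1}{610}$
$D = - \frac{1}{2148056}$ ($D = \frac{1}{1479710 - 3627766} = \frac{1}{-2148056} = - \frac{1}{2148056} \approx -4.6554 \cdot 10^{-7}$)
$x{\left(-950 - 858 \right)} - D = \frac{1}{610} - - \frac{1}{2148056} = \frac{1}{610} + \frac{1}{2148056} = \frac{1074333}{655157080}$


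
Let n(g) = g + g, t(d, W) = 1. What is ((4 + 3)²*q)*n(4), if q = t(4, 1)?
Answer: 392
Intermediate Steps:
n(g) = 2*g
q = 1
((4 + 3)²*q)*n(4) = ((4 + 3)²*1)*(2*4) = (7²*1)*8 = (49*1)*8 = 49*8 = 392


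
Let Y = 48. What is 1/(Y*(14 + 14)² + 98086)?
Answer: 1/135718 ≈ 7.3682e-6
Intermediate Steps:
1/(Y*(14 + 14)² + 98086) = 1/(48*(14 + 14)² + 98086) = 1/(48*28² + 98086) = 1/(48*784 + 98086) = 1/(37632 + 98086) = 1/135718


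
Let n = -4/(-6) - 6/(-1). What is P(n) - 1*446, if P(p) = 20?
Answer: -426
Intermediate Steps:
n = 20/3 (n = -4*(-1/6) - 6*(-1) = 2/3 + 6 = 20/3 ≈ 6.6667)
P(n) - 1*446 = 20 - 1*446 = 20 - 446 = -426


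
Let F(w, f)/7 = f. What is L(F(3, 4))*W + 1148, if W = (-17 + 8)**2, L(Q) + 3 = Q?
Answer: 3173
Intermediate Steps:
F(w, f) = 7*f
L(Q) = -3 + Q
W = 81 (W = (-9)**2 = 81)
L(F(3, 4))*W + 1148 = (-3 + 7*4)*81 + 1148 = (-3 + 28)*81 + 1148 = 25*81 + 1148 = 2025 + 1148 = 3173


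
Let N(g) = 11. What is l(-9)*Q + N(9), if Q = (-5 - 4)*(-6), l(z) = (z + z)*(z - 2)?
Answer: 10703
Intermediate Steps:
l(z) = 2*z*(-2 + z) (l(z) = (2*z)*(-2 + z) = 2*z*(-2 + z))
Q = 54 (Q = -9*(-6) = 54)
l(-9)*Q + N(9) = (2*(-9)*(-2 - 9))*54 + 11 = (2*(-9)*(-11))*54 + 11 = 198*54 + 11 = 10692 + 11 = 10703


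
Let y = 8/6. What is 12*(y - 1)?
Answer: 4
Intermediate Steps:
y = 4/3 (y = 8*(⅙) = 4/3 ≈ 1.3333)
12*(y - 1) = 12*(4/3 - 1) = 12*(⅓) = 4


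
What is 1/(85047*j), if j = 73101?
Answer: 1/6217020747 ≈ 1.6085e-10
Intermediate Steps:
1/(85047*j) = 1/(85047*73101) = (1/85047)*(1/73101) = 1/6217020747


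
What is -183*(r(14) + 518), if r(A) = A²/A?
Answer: -97356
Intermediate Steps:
r(A) = A
-183*(r(14) + 518) = -183*(14 + 518) = -183*532 = -97356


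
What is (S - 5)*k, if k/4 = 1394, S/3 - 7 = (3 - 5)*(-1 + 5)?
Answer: -44608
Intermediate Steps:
S = -3 (S = 21 + 3*((3 - 5)*(-1 + 5)) = 21 + 3*(-2*4) = 21 + 3*(-8) = 21 - 24 = -3)
k = 5576 (k = 4*1394 = 5576)
(S - 5)*k = (-3 - 5)*5576 = -8*5576 = -44608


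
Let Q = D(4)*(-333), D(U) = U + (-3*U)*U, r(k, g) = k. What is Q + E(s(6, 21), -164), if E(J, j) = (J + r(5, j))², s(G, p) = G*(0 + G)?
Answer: 16333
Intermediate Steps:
s(G, p) = G² (s(G, p) = G*G = G²)
D(U) = U - 3*U²
E(J, j) = (5 + J)² (E(J, j) = (J + 5)² = (5 + J)²)
Q = 14652 (Q = (4*(1 - 3*4))*(-333) = (4*(1 - 12))*(-333) = (4*(-11))*(-333) = -44*(-333) = 14652)
Q + E(s(6, 21), -164) = 14652 + (5 + 6²)² = 14652 + (5 + 36)² = 14652 + 41² = 14652 + 1681 = 16333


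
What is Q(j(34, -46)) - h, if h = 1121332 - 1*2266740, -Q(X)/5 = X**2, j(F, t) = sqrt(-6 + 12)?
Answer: 1145378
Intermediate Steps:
j(F, t) = sqrt(6)
Q(X) = -5*X**2
h = -1145408 (h = 1121332 - 2266740 = -1145408)
Q(j(34, -46)) - h = -5*(sqrt(6))**2 - 1*(-1145408) = -5*6 + 1145408 = -30 + 1145408 = 1145378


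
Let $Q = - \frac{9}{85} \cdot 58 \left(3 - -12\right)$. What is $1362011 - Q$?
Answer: $\frac{23155753}{17} \approx 1.3621 \cdot 10^{6}$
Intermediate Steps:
$Q = - \frac{1566}{17}$ ($Q = \left(-9\right) \frac{1}{85} \cdot 58 \left(3 + 12\right) = \left(- \frac{9}{85}\right) 58 \cdot 15 = \left(- \frac{522}{85}\right) 15 = - \frac{1566}{17} \approx -92.118$)
$1362011 - Q = 1362011 - - \frac{1566}{17} = 1362011 + \frac{1566}{17} = \frac{23155753}{17}$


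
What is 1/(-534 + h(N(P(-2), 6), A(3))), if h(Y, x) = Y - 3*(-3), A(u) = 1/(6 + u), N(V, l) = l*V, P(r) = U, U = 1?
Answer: -1/519 ≈ -0.0019268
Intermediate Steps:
P(r) = 1
N(V, l) = V*l
h(Y, x) = 9 + Y (h(Y, x) = Y + 9 = 9 + Y)
1/(-534 + h(N(P(-2), 6), A(3))) = 1/(-534 + (9 + 1*6)) = 1/(-534 + (9 + 6)) = 1/(-534 + 15) = 1/(-519) = -1/519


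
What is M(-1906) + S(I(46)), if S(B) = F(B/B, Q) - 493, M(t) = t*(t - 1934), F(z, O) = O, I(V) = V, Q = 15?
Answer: 7318562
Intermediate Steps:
M(t) = t*(-1934 + t)
S(B) = -478 (S(B) = 15 - 493 = -478)
M(-1906) + S(I(46)) = -1906*(-1934 - 1906) - 478 = -1906*(-3840) - 478 = 7319040 - 478 = 7318562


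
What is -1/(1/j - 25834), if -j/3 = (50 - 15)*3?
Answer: 315/8137711 ≈ 3.8709e-5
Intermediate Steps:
j = -315 (j = -3*(50 - 15)*3 = -105*3 = -3*105 = -315)
-1/(1/j - 25834) = -1/(1/(-315) - 25834) = -1/(-1/315 - 25834) = -1/(-8137711/315) = -1*(-315/8137711) = 315/8137711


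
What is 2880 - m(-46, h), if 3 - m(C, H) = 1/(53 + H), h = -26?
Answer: 77680/27 ≈ 2877.0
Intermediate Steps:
m(C, H) = 3 - 1/(53 + H)
2880 - m(-46, h) = 2880 - (158 + 3*(-26))/(53 - 26) = 2880 - (158 - 78)/27 = 2880 - 80/27 = 77680/27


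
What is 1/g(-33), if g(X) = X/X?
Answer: 1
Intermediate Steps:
g(X) = 1
1/g(-33) = 1/1 = 1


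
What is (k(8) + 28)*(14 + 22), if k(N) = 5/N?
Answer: 2061/2 ≈ 1030.5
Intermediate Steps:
(k(8) + 28)*(14 + 22) = (5/8 + 28)*(14 + 22) = (5*(⅛) + 28)*36 = (5/8 + 28)*36 = (229/8)*36 = 2061/2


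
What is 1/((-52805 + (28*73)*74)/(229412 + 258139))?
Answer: 162517/32817 ≈ 4.9522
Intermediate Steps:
1/((-52805 + (28*73)*74)/(229412 + 258139)) = 1/((-52805 + 2044*74)/487551) = 1/((-52805 + 151256)*(1/487551)) = 1/(98451*(1/487551)) = 1/(32817/162517) = 162517/32817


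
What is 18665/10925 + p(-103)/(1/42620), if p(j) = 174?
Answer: 16203701533/2185 ≈ 7.4159e+6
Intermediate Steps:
18665/10925 + p(-103)/(1/42620) = 18665/10925 + 174/(1/42620) = 18665*(1/10925) + 174/(1/42620) = 3733/2185 + 174*42620 = 3733/2185 + 7415880 = 16203701533/2185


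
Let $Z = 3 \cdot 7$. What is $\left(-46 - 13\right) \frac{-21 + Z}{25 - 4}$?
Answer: $0$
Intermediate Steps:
$Z = 21$
$\left(-46 - 13\right) \frac{-21 + Z}{25 - 4} = \left(-46 - 13\right) \frac{-21 + 21}{25 - 4} = - 59 \cdot \frac{0}{21} = - 59 \cdot 0 \cdot \frac{1}{21} = \left(-59\right) 0 = 0$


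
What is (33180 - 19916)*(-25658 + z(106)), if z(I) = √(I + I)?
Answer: -340327712 + 26528*√53 ≈ -3.4013e+8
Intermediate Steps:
z(I) = √2*√I (z(I) = √(2*I) = √2*√I)
(33180 - 19916)*(-25658 + z(106)) = (33180 - 19916)*(-25658 + √2*√106) = 13264*(-25658 + 2*√53) = -340327712 + 26528*√53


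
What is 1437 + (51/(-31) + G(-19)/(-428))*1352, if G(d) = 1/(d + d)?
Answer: -49610126/63023 ≈ -787.17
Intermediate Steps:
G(d) = 1/(2*d)
1437 + (51/(-31) + G(-19)/(-428))*1352 = 1437 + (51/(-31) + ((½)/(-19))/(-428))*1352 = 1437 + (51*(-1/31) + ((½)*(-1/19))*(-1/428))*1352 = 1437 + (-51/31 - 1/38*(-1/428))*1352 = 1437 + (-51/31 + 1/16264)*1352 = 1437 - 829433/504184*1352 = 1437 - 140174177/63023 = -49610126/63023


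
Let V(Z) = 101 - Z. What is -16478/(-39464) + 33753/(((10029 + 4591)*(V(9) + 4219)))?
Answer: 10832166337/25909275255 ≈ 0.41808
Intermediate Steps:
-16478/(-39464) + 33753/(((10029 + 4591)*(V(9) + 4219))) = -16478/(-39464) + 33753/(((10029 + 4591)*((101 - 1*9) + 4219))) = -16478*(-1/39464) + 33753/((14620*((101 - 9) + 4219))) = 8239/19732 + 33753/((14620*(92 + 4219))) = 8239/19732 + 33753/((14620*4311)) = 8239/19732 + 33753/63026820 = 8239/19732 + 33753*(1/63026820) = 8239/19732 + 11251/21008940 = 10832166337/25909275255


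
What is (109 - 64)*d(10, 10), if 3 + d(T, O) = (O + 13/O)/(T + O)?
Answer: -4383/40 ≈ -109.57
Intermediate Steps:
d(T, O) = -3 + (O + 13/O)/(O + T) (d(T, O) = -3 + (O + 13/O)/(T + O) = -3 + (O + 13/O)/(O + T))
(109 - 64)*d(10, 10) = (109 - 64)*((13 - 2*10**2 - 3*10*10)/(10*(10 + 10))) = 45*((1/10)*(13 - 2*100 - 300)/20) = 45*((1/10)*(1/20)*(13 - 200 - 300)) = 45*((1/10)*(1/20)*(-487)) = 45*(-487/200) = -4383/40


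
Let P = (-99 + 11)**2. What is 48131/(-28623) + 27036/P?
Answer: 100281241/55414128 ≈ 1.8097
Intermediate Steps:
P = 7744 (P = (-88)**2 = 7744)
48131/(-28623) + 27036/P = 48131/(-28623) + 27036/7744 = 48131*(-1/28623) + 27036*(1/7744) = -48131/28623 + 6759/1936 = 100281241/55414128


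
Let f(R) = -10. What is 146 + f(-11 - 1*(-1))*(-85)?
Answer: 996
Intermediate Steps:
146 + f(-11 - 1*(-1))*(-85) = 146 - 10*(-85) = 146 + 850 = 996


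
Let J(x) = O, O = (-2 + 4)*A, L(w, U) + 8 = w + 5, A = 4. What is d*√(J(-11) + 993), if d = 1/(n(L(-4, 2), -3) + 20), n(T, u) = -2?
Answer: √1001/18 ≈ 1.7577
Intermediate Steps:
L(w, U) = -3 + w (L(w, U) = -8 + (w + 5) = -8 + (5 + w) = -3 + w)
O = 8 (O = (-2 + 4)*4 = 2*4 = 8)
J(x) = 8
d = 1/18 (d = 1/(-2 + 20) = 1/18 ≈ 0.055556)
d*√(J(-11) + 993) = √(8 + 993)/18 = √1001/18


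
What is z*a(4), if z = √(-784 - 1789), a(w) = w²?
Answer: 16*I*√2573 ≈ 811.6*I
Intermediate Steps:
z = I*√2573 (z = √(-2573) = I*√2573 ≈ 50.725*I)
z*a(4) = (I*√2573)*4² = (I*√2573)*16 = 16*I*√2573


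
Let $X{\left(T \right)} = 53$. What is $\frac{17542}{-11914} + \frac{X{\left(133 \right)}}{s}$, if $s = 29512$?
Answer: $- \frac{36933433}{25114712} \approx -1.4706$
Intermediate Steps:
$\frac{17542}{-11914} + \frac{X{\left(133 \right)}}{s} = \frac{17542}{-11914} + \frac{53}{29512} = 17542 \left(- \frac{1}{11914}\right) + 53 \cdot \frac{1}{29512} = - \frac{1253}{851} + \frac{53}{29512} = - \frac{36933433}{25114712}$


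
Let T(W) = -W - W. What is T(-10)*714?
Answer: 14280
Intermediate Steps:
T(W) = -2*W
T(-10)*714 = -2*(-10)*714 = 20*714 = 14280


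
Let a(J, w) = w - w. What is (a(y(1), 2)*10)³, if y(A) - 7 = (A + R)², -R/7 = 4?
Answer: 0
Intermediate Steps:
R = -28 (R = -7*4 = -28)
y(A) = 7 + (-28 + A)² (y(A) = 7 + (A - 28)² = 7 + (-28 + A)²)
a(J, w) = 0
(a(y(1), 2)*10)³ = (0*10)³ = 0³ = 0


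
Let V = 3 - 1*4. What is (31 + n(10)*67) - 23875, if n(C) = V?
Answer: -23911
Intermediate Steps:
V = -1 (V = 3 - 4 = -1)
n(C) = -1
(31 + n(10)*67) - 23875 = (31 - 1*67) - 23875 = (31 - 67) - 23875 = -36 - 23875 = -23911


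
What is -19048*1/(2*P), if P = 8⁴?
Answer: -2381/1024 ≈ -2.3252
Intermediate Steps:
P = 4096
-19048*1/(2*P) = -19048/(2*4096) = -19048/8192 = -19048*1/8192 = -2381/1024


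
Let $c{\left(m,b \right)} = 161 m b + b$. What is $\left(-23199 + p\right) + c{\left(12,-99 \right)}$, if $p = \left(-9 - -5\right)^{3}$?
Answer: $-214630$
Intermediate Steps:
$c{\left(m,b \right)} = b + 161 b m$ ($c{\left(m,b \right)} = 161 b m + b = b + 161 b m$)
$p = -64$ ($p = \left(-9 + 5\right)^{3} = \left(-4\right)^{3} = -64$)
$\left(-23199 + p\right) + c{\left(12,-99 \right)} = \left(-23199 - 64\right) - 99 \left(1 + 161 \cdot 12\right) = -23263 - 99 \left(1 + 1932\right) = -23263 - 191367 = -214630$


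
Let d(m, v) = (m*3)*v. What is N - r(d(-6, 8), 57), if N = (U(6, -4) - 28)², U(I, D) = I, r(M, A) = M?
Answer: 628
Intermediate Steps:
d(m, v) = 3*m*v (d(m, v) = (3*m)*v = 3*m*v)
N = 484 (N = (6 - 28)² = (-22)² = 484)
N - r(d(-6, 8), 57) = 484 - 3*(-6)*8 = 484 - 1*(-144) = 484 + 144 = 628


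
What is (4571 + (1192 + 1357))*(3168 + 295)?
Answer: 24656560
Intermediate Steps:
(4571 + (1192 + 1357))*(3168 + 295) = (4571 + 2549)*3463 = 7120*3463 = 24656560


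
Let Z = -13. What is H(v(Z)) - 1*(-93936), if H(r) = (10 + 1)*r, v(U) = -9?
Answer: 93837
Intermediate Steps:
H(r) = 11*r
H(v(Z)) - 1*(-93936) = 11*(-9) - 1*(-93936) = -99 + 93936 = 93837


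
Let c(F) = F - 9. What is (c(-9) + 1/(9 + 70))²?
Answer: 2019241/6241 ≈ 323.54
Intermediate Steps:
c(F) = -9 + F
(c(-9) + 1/(9 + 70))² = ((-9 - 9) + 1/(9 + 70))² = (-18 + 1/79)² = (-1421/79)² = 2019241/6241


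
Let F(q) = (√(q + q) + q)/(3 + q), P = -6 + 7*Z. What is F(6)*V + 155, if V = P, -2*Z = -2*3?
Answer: 165 + 10*√3/3 ≈ 170.77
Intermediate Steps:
Z = 3 (Z = -(-1)*3 = -½*(-6) = 3)
P = 15 (P = -6 + 7*3 = -6 + 21 = 15)
V = 15
F(q) = (q + √2*√q)/(3 + q) (F(q) = (√(2*q) + q)/(3 + q) = (√2*√q + q)/(3 + q) = (q + √2*√q)/(3 + q))
F(6)*V + 155 = ((6 + √2*√6)/(3 + 6))*15 + 155 = ((6 + 2*√3)/9)*15 + 155 = (⅔ + 2*√3/9)*15 + 155 = (10 + 10*√3/3) + 155 = 165 + 10*√3/3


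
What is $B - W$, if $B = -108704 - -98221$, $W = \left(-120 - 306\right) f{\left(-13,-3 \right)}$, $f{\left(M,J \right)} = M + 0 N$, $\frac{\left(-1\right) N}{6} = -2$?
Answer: $-16021$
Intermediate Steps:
$N = 12$ ($N = \left(-6\right) \left(-2\right) = 12$)
$f{\left(M,J \right)} = M$ ($f{\left(M,J \right)} = M + 0 \cdot 12 = M + 0 = M$)
$W = 5538$ ($W = \left(-120 - 306\right) \left(-13\right) = \left(-426\right) \left(-13\right) = 5538$)
$B = -10483$ ($B = -108704 + 98221 = -10483$)
$B - W = -10483 - 5538 = -16021$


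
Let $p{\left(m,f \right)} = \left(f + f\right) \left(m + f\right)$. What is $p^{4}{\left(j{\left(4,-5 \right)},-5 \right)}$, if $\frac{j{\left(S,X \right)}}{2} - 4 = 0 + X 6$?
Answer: $105560010000$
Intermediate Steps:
$j{\left(S,X \right)} = 8 + 12 X$ ($j{\left(S,X \right)} = 8 + 2 \left(0 + X 6\right) = 8 + 2 \left(0 + 6 X\right) = 8 + 2 \cdot 6 X = 8 + 12 X$)
$p{\left(m,f \right)} = 2 f \left(f + m\right)$
$p^{4}{\left(j{\left(4,-5 \right)},-5 \right)} = \left(2 \left(-5\right) \left(-5 + \left(8 + 12 \left(-5\right)\right)\right)\right)^{4} = \left(2 \left(-5\right) \left(-5 + \left(8 - 60\right)\right)\right)^{4} = \left(2 \left(-5\right) \left(-5 - 52\right)\right)^{4} = \left(2 \left(-5\right) \left(-57\right)\right)^{4} = 570^{4} = 105560010000$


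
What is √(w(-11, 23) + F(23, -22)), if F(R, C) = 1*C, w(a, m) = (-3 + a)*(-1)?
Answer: 2*I*√2 ≈ 2.8284*I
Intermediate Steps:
w(a, m) = 3 - a
F(R, C) = C
√(w(-11, 23) + F(23, -22)) = √((3 - 1*(-11)) - 22) = √((3 + 11) - 22) = √(14 - 22) = √(-8) = 2*I*√2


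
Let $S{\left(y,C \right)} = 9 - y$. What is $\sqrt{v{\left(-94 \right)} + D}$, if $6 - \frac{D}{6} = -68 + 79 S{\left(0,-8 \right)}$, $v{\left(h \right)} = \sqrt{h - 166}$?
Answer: $\sqrt{-3822 + 2 i \sqrt{65}} \approx 0.1304 + 61.822 i$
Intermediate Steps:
$v{\left(h \right)} = \sqrt{-166 + h}$
$D = -3822$ ($D = 36 - 6 \left(-68 + 79 \left(9 - 0\right)\right) = 36 - 6 \left(-68 + 79 \left(9 + 0\right)\right) = 36 - 6 \left(-68 + 79 \cdot 9\right) = 36 - 6 \left(-68 + 711\right) = 36 - 3858 = -3822$)
$\sqrt{v{\left(-94 \right)} + D} = \sqrt{\sqrt{-166 - 94} - 3822} = \sqrt{\sqrt{-260} - 3822} = \sqrt{2 i \sqrt{65} - 3822} = \sqrt{-3822 + 2 i \sqrt{65}}$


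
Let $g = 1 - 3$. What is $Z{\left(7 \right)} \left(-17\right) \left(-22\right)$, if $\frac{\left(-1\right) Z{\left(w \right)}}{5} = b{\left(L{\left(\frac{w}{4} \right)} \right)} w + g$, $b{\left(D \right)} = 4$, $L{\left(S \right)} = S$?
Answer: $-48620$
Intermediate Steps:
$g = -2$
$Z{\left(w \right)} = 10 - 20 w$ ($Z{\left(w \right)} = - 5 \left(4 w - 2\right) = - 5 \left(-2 + 4 w\right) = 10 - 20 w$)
$Z{\left(7 \right)} \left(-17\right) \left(-22\right) = \left(10 - 140\right) \left(-17\right) \left(-22\right) = \left(-130\right) \left(-17\right) \left(-22\right) = 2210 \left(-22\right) = -48620$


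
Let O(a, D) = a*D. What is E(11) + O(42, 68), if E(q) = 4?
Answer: 2860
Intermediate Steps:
O(a, D) = D*a
E(11) + O(42, 68) = 4 + 68*42 = 4 + 2856 = 2860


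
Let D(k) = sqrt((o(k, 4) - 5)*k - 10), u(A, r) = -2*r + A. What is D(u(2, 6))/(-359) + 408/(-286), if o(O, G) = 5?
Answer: -204/143 - I*sqrt(10)/359 ≈ -1.4266 - 0.0088086*I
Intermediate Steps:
u(A, r) = A - 2*r
D(k) = I*sqrt(10) (D(k) = sqrt((5 - 5)*k - 10) = sqrt(0*k - 10) = sqrt(0 - 10) = sqrt(-10) = I*sqrt(10))
D(u(2, 6))/(-359) + 408/(-286) = (I*sqrt(10))/(-359) + 408/(-286) = (I*sqrt(10))*(-1/359) + 408*(-1/286) = -I*sqrt(10)/359 - 204/143 = -204/143 - I*sqrt(10)/359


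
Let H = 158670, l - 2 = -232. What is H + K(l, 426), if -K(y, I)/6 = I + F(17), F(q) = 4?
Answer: 156090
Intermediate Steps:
l = -230 (l = 2 - 232 = -230)
K(y, I) = -24 - 6*I (K(y, I) = -6*(I + 4) = -6*(4 + I) = -24 - 6*I)
H + K(l, 426) = 158670 + (-24 - 6*426) = 158670 + (-24 - 2556) = 158670 - 2580 = 156090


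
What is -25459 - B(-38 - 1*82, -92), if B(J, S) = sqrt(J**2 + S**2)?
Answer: -25459 - 4*sqrt(1429) ≈ -25610.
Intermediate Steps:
-25459 - B(-38 - 1*82, -92) = -25459 - sqrt((-38 - 1*82)**2 + (-92)**2) = -25459 - sqrt((-38 - 82)**2 + 8464) = -25459 - sqrt((-120)**2 + 8464) = -25459 - sqrt(14400 + 8464) = -25459 - sqrt(22864) = -25459 - 4*sqrt(1429)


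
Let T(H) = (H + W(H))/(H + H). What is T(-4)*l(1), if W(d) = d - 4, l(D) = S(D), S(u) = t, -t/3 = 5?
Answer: -45/2 ≈ -22.500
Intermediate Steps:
t = -15 (t = -3*5 = -15)
S(u) = -15
l(D) = -15
W(d) = -4 + d
T(H) = (-4 + 2*H)/(2*H) (T(H) = (H + (-4 + H))/(H + H) = (-4 + 2*H)/((2*H)) = (-4 + 2*H)*(1/(2*H)) = (-4 + 2*H)/(2*H))
T(-4)*l(1) = ((-2 - 4)/(-4))*(-15) = -¼*(-6)*(-15) = (3/2)*(-15) = -45/2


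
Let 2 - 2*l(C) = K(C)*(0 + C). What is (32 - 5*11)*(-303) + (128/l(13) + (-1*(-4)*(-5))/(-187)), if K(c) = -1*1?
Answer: 19596217/2805 ≈ 6986.2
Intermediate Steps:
K(c) = -1
l(C) = 1 + C/2 (l(C) = 1 - (-1)*(0 + C)/2 = 1 - (-1)*C/2 = 1 + C/2)
(32 - 5*11)*(-303) + (128/l(13) + (-1*(-4)*(-5))/(-187)) = (32 - 5*11)*(-303) + (128/(1 + (1/2)*13) + (-1*(-4)*(-5))/(-187)) = (32 - 55)*(-303) + (128/(1 + 13/2) + (4*(-5))*(-1/187)) = -23*(-303) + (128/(15/2) - 20*(-1/187)) = 6969 + (128*(2/15) + 20/187) = 6969 + (256/15 + 20/187) = 6969 + 48172/2805 = 19596217/2805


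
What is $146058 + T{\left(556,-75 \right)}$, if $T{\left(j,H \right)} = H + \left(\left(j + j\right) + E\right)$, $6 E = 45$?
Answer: $\frac{294205}{2} \approx 1.471 \cdot 10^{5}$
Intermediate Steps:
$E = \frac{15}{2}$ ($E = \frac{1}{6} \cdot 45 = \frac{15}{2} \approx 7.5$)
$T{\left(j,H \right)} = \frac{15}{2} + H + 2 j$ ($T{\left(j,H \right)} = H + \left(\left(j + j\right) + \frac{15}{2}\right) = H + \left(2 j + \frac{15}{2}\right) = H + \left(\frac{15}{2} + 2 j\right) = \frac{15}{2} + H + 2 j$)
$146058 + T{\left(556,-75 \right)} = 146058 + \left(\frac{15}{2} - 75 + 2 \cdot 556\right) = 146058 + \left(\frac{15}{2} - 75 + 1112\right) = 146058 + \frac{2089}{2} = \frac{294205}{2}$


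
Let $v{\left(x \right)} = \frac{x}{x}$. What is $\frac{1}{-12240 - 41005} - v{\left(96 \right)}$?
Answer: $- \frac{53246}{53245} \approx -1.0$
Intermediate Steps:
$v{\left(x \right)} = 1$
$\frac{1}{-12240 - 41005} - v{\left(96 \right)} = \frac{1}{-12240 - 41005} - 1 = \frac{1}{-53245} - 1 = - \frac{1}{53245} - 1 = - \frac{53246}{53245}$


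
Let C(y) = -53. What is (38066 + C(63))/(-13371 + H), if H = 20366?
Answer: 38013/6995 ≈ 5.4343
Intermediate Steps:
(38066 + C(63))/(-13371 + H) = (38066 - 53)/(-13371 + 20366) = 38013/6995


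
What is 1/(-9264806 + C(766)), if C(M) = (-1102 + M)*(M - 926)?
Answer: -1/9211046 ≈ -1.0857e-7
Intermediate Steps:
C(M) = (-1102 + M)*(-926 + M)
1/(-9264806 + C(766)) = 1/(-9264806 + (1020452 + 766² - 2028*766)) = 1/(-9264806 + (1020452 + 586756 - 1553448)) = 1/(-9264806 + 53760) = 1/(-9211046) = -1/9211046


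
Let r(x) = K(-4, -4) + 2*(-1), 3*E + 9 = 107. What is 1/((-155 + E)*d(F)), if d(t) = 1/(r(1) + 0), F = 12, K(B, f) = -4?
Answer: 18/367 ≈ 0.049046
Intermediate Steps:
E = 98/3 (E = -3 + (⅓)*107 = -3 + 107/3 = 98/3 ≈ 32.667)
r(x) = -6 (r(x) = -4 + 2*(-1) = -4 - 2 = -6)
d(t) = -⅙ (d(t) = 1/(-6 + 0) = 1/(-6) = -⅙)
1/((-155 + E)*d(F)) = 1/((-155 + 98/3)*(-⅙)) = 1/(-367/3*(-⅙)) = 1/(367/18) = 18/367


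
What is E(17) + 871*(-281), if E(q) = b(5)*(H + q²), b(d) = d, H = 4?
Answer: -243286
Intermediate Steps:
E(q) = 20 + 5*q² (E(q) = 5*(4 + q²) = 20 + 5*q²)
E(17) + 871*(-281) = (20 + 5*17²) + 871*(-281) = (20 + 5*289) - 244751 = (20 + 1445) - 244751 = 1465 - 244751 = -243286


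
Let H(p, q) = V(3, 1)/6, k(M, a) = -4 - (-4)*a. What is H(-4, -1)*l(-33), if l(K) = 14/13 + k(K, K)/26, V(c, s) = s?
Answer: -9/13 ≈ -0.69231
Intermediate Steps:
k(M, a) = -4 + 4*a
H(p, q) = ⅙ (H(p, q) = 1/6 = 1*(⅙) = ⅙)
l(K) = 12/13 + 2*K/13 (l(K) = 14/13 + (-4 + 4*K)/26 = 14*(1/13) + (-4 + 4*K)*(1/26) = 14/13 + (-2/13 + 2*K/13) = 12/13 + 2*K/13)
H(-4, -1)*l(-33) = (12/13 + (2/13)*(-33))/6 = (12/13 - 66/13)/6 = (⅙)*(-54/13) = -9/13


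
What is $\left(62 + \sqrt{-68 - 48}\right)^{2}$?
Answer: $3728 + 248 i \sqrt{29} \approx 3728.0 + 1335.5 i$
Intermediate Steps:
$\left(62 + \sqrt{-68 - 48}\right)^{2} = \left(62 + \sqrt{-116}\right)^{2} = \left(62 + 2 i \sqrt{29}\right)^{2}$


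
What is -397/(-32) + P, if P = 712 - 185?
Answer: 17261/32 ≈ 539.41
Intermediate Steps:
P = 527
-397/(-32) + P = -397/(-32) + 527 = -397*(-1/32) + 527 = 397/32 + 527 = 17261/32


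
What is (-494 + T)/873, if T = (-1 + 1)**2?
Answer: -494/873 ≈ -0.56586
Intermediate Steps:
T = 0 (T = 0**2 = 0)
(-494 + T)/873 = (-494 + 0)/873 = -494*1/873 = -494/873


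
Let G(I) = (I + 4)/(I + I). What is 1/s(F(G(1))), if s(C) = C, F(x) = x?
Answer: ⅖ ≈ 0.40000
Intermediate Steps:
G(I) = (4 + I)/(2*I) (G(I) = (4 + I)/((2*I)) = (4 + I)*(1/(2*I)) = (4 + I)/(2*I))
1/s(F(G(1))) = 1/((½)*(4 + 1)/1) = 1/((½)*1*5) = 1/(5/2) = ⅖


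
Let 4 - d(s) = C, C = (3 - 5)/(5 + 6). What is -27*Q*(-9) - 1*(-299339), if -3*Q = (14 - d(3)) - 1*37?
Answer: 3316948/11 ≈ 3.0154e+5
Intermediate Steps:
C = -2/11 ≈ -0.18182
d(s) = 46/11 (d(s) = 4 - 1*(-2/11) = 4 + 2/11 = 46/11)
Q = 299/33 (Q = -((14 - 1*46/11) - 1*37)/3 = -((14 - 46/11) - 37)/3 = -(108/11 - 37)/3 = -⅓*(-299/11) = 299/33 ≈ 9.0606)
-27*Q*(-9) - 1*(-299339) = -27*299/33*(-9) - 1*(-299339) = -2691/11*(-9) + 299339 = 24219/11 + 299339 = 3316948/11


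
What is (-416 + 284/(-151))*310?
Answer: -19561000/151 ≈ -1.2954e+5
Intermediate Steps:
(-416 + 284/(-151))*310 = (-416 + 284*(-1/151))*310 = (-416 - 284/151)*310 = -63100/151*310 = -19561000/151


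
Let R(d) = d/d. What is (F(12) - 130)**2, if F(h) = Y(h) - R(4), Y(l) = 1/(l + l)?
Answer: 9878449/576 ≈ 17150.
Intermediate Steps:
Y(l) = 1/(2*l)
R(d) = 1
F(h) = -1 + 1/(2*h) (F(h) = 1/(2*h) - 1*1 = 1/(2*h) - 1 = -1 + 1/(2*h))
(F(12) - 130)**2 = ((1/2 - 1*12)/12 - 130)**2 = ((1/2 - 12)/12 - 130)**2 = ((1/12)*(-23/2) - 130)**2 = (-23/24 - 130)**2 = (-3143/24)**2 = 9878449/576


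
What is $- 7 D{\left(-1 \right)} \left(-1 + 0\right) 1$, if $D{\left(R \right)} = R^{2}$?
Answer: $7$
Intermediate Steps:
$- 7 D{\left(-1 \right)} \left(-1 + 0\right) 1 = - 7 \left(-1\right)^{2} \left(-1 + 0\right) 1 = \left(-7\right) 1 \left(\left(-1\right) 1\right) = \left(-7\right) \left(-1\right) = 7$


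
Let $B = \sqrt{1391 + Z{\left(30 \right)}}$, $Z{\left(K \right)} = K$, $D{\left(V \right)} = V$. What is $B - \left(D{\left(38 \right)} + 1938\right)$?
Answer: $-1976 + 7 \sqrt{29} \approx -1938.3$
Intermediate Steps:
$B = 7 \sqrt{29}$ ($B = \sqrt{1391 + 30} = \sqrt{1421} = 7 \sqrt{29} \approx 37.696$)
$B - \left(D{\left(38 \right)} + 1938\right) = 7 \sqrt{29} - \left(38 + 1938\right) = 7 \sqrt{29} - 1976 = -1976 + 7 \sqrt{29}$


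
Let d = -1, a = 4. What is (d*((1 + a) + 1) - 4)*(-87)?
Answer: 870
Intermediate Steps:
(d*((1 + a) + 1) - 4)*(-87) = (-((1 + 4) + 1) - 4)*(-87) = (-(5 + 1) - 4)*(-87) = (-1*6 - 4)*(-87) = (-6 - 4)*(-87) = -10*(-87) = 870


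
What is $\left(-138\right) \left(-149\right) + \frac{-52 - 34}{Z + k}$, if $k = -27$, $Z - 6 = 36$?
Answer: $\frac{308344}{15} \approx 20556.0$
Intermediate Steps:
$Z = 42$ ($Z = 6 + 36 = 42$)
$\left(-138\right) \left(-149\right) + \frac{-52 - 34}{Z + k} = \left(-138\right) \left(-149\right) + \frac{-52 - 34}{42 - 27} = 20562 - \frac{86}{15} = \frac{308344}{15}$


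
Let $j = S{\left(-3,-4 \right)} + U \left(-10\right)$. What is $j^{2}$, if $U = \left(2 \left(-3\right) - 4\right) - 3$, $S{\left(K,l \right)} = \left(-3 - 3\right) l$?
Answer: $23716$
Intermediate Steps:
$S{\left(K,l \right)} = - 6 l$
$U = -13$ ($U = \left(-6 - 4\right) - 3 = -10 - 3 = -13$)
$j = 154$ ($j = \left(-6\right) \left(-4\right) - -130 = 24 + 130 = 154$)
$j^{2} = 154^{2} = 23716$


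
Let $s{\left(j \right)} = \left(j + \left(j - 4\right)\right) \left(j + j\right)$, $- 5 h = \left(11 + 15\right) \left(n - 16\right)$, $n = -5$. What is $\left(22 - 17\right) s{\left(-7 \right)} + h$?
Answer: $\frac{6846}{5} \approx 1369.2$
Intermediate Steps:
$h = \frac{546}{5}$ ($h = - \frac{\left(11 + 15\right) \left(-5 - 16\right)}{5} = - \frac{26 \left(-21\right)}{5} = \left(- \frac{1}{5}\right) \left(-546\right) = \frac{546}{5} \approx 109.2$)
$s{\left(j \right)} = 2 j \left(-4 + 2 j\right)$ ($s{\left(j \right)} = \left(j + \left(-4 + j\right)\right) 2 j = \left(-4 + 2 j\right) 2 j = 2 j \left(-4 + 2 j\right)$)
$\left(22 - 17\right) s{\left(-7 \right)} + h = \left(22 - 17\right) 4 \left(-7\right) \left(-2 - 7\right) + \frac{546}{5} = 5 \cdot 4 \left(-7\right) \left(-9\right) + \frac{546}{5} = 5 \cdot 252 + \frac{546}{5} = 1260 + \frac{546}{5} = \frac{6846}{5}$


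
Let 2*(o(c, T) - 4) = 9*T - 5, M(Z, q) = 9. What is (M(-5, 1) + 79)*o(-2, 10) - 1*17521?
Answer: -13429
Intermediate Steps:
o(c, T) = 3/2 + 9*T/2 (o(c, T) = 4 + (9*T - 5)/2 = 4 + (-5 + 9*T)/2 = 4 + (-5/2 + 9*T/2) = 3/2 + 9*T/2)
(M(-5, 1) + 79)*o(-2, 10) - 1*17521 = (9 + 79)*(3/2 + (9/2)*10) - 1*17521 = 88*(3/2 + 45) - 17521 = 88*(93/2) - 17521 = 4092 - 17521 = -13429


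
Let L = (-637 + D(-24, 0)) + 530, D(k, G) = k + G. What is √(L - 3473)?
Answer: 2*I*√901 ≈ 60.033*I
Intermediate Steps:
D(k, G) = G + k
L = -131 (L = (-637 + (0 - 24)) + 530 = (-637 - 24) + 530 = -661 + 530 = -131)
√(L - 3473) = √(-131 - 3473) = √(-3604) = 2*I*√901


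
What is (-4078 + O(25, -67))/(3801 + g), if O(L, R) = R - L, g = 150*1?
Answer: -1390/1317 ≈ -1.0554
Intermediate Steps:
g = 150
(-4078 + O(25, -67))/(3801 + g) = (-4078 + (-67 - 1*25))/(3801 + 150) = (-4078 + (-67 - 25))/3951 = (-4078 - 92)*(1/3951) = -4170*1/3951 = -1390/1317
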